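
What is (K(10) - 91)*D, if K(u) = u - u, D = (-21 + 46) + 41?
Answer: -6006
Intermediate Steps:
D = 66 (D = 25 + 41 = 66)
K(u) = 0
(K(10) - 91)*D = (0 - 91)*66 = -91*66 = -6006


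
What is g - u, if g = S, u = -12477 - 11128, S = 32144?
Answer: 55749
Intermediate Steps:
u = -23605
g = 32144
g - u = 32144 - 1*(-23605) = 32144 + 23605 = 55749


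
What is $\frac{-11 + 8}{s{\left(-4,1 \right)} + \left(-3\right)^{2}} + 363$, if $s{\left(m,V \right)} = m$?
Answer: $\frac{1812}{5} \approx 362.4$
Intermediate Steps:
$\frac{-11 + 8}{s{\left(-4,1 \right)} + \left(-3\right)^{2}} + 363 = \frac{-11 + 8}{-4 + \left(-3\right)^{2}} + 363 = - \frac{3}{-4 + 9} + 363 = - \frac{3}{5} + 363 = \frac{1812}{5}$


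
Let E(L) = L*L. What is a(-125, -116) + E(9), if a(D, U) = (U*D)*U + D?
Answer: -1682044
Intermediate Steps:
E(L) = L**2
a(D, U) = D + D*U**2 (a(D, U) = (D*U)*U + D = D*U**2 + D = D + D*U**2)
a(-125, -116) + E(9) = -125*(1 + (-116)**2) + 9**2 = -125*(1 + 13456) + 81 = -125*13457 + 81 = -1682125 + 81 = -1682044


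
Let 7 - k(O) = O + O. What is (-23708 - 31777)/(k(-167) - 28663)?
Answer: 55485/28322 ≈ 1.9591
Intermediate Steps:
k(O) = 7 - 2*O (k(O) = 7 - (O + O) = 7 - 2*O)
(-23708 - 31777)/(k(-167) - 28663) = (-23708 - 31777)/((7 - 2*(-167)) - 28663) = -55485/((7 + 334) - 28663) = -55485/(341 - 28663) = -55485/(-28322) = -55485*(-1/28322) = 55485/28322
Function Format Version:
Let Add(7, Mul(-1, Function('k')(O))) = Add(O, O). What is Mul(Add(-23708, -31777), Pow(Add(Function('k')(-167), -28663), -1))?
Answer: Rational(55485, 28322) ≈ 1.9591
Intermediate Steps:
Function('k')(O) = Add(7, Mul(-2, O)) (Function('k')(O) = Add(7, Mul(-1, Add(O, O))) = Add(7, Mul(-1, Mul(2, O))) = Add(7, Mul(-2, O)))
Mul(Add(-23708, -31777), Pow(Add(Function('k')(-167), -28663), -1)) = Mul(Add(-23708, -31777), Pow(Add(Add(7, Mul(-2, -167)), -28663), -1)) = Mul(-55485, Pow(Add(Add(7, 334), -28663), -1)) = Mul(-55485, Pow(Add(341, -28663), -1)) = Mul(-55485, Pow(-28322, -1)) = Mul(-55485, Rational(-1, 28322)) = Rational(55485, 28322)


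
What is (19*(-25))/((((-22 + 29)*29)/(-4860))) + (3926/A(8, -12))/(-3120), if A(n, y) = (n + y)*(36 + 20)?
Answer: 8864644379/779520 ≈ 11372.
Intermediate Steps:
A(n, y) = 56*n + 56*y (A(n, y) = (n + y)*56 = 56*n + 56*y)
(19*(-25))/((((-22 + 29)*29)/(-4860))) + (3926/A(8, -12))/(-3120) = (19*(-25))/((((-22 + 29)*29)/(-4860))) + (3926/(56*8 + 56*(-12)))/(-3120) = -475/((7*29)*(-1/4860)) + (3926/(448 - 672))*(-1/3120) = -475/(203*(-1/4860)) + (3926/(-224))*(-1/3120) = -475/(-203/4860) + (3926*(-1/224))*(-1/3120) = -475*(-4860/203) - 1963/112*(-1/3120) = 2308500/203 + 151/26880 = 8864644379/779520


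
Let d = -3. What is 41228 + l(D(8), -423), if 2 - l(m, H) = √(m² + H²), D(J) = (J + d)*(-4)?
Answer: 41230 - √179329 ≈ 40807.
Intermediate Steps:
D(J) = 12 - 4*J (D(J) = (J - 3)*(-4) = (-3 + J)*(-4) = 12 - 4*J)
l(m, H) = 2 - √(H² + m²) (l(m, H) = 2 - √(m² + H²) = 2 - √(H² + m²))
41228 + l(D(8), -423) = 41228 + (2 - √((-423)² + (12 - 4*8)²)) = 41228 + (2 - √(178929 + (12 - 32)²)) = 41228 + (2 - √(178929 + (-20)²)) = 41228 + (2 - √(178929 + 400)) = 41228 + (2 - √179329) = 41230 - √179329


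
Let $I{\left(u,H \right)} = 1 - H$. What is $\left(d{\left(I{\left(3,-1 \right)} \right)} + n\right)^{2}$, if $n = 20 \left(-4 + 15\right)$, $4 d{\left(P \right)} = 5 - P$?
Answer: $\frac{779689}{16} \approx 48731.0$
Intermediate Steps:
$d{\left(P \right)} = \frac{5}{4} - \frac{P}{4}$ ($d{\left(P \right)} = \frac{5 - P}{4} = \frac{5}{4} - \frac{P}{4}$)
$n = 220$ ($n = 20 \cdot 11 = 220$)
$\left(d{\left(I{\left(3,-1 \right)} \right)} + n\right)^{2} = \left(\left(\frac{5}{4} - \frac{1 - -1}{4}\right) + 220\right)^{2} = \left(\left(\frac{5}{4} - \frac{1 + 1}{4}\right) + 220\right)^{2} = \left(\left(\frac{5}{4} - \frac{1}{2}\right) + 220\right)^{2} = \left(\frac{3}{4} + 220\right)^{2} = \left(\frac{883}{4}\right)^{2} = \frac{779689}{16}$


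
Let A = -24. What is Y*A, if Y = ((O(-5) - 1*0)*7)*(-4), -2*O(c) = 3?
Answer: -1008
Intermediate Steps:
O(c) = -3/2 (O(c) = -1/2*3 = -3/2)
Y = 42 (Y = ((-3/2 - 1*0)*7)*(-4) = ((-3/2 + 0)*7)*(-4) = -3/2*7*(-4) = -21/2*(-4) = 42)
Y*A = 42*(-24) = -1008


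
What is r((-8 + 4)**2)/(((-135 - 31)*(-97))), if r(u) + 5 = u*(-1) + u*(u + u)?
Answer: 491/16102 ≈ 0.030493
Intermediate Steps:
r(u) = -5 - u + 2*u**2 (r(u) = -5 + (u*(-1) + u*(u + u)) = -5 + (-u + u*(2*u)) = -5 + (-u + 2*u**2) = -5 - u + 2*u**2)
r((-8 + 4)**2)/(((-135 - 31)*(-97))) = (-5 - (-8 + 4)**2 + 2*((-8 + 4)**2)**2)/(((-135 - 31)*(-97))) = (-5 - 1*(-4)**2 + 2*((-4)**2)**2)/((-166*(-97))) = (-5 - 1*16 + 2*16**2)/16102 = (-5 - 16 + 2*256)*(1/16102) = (-5 - 16 + 512)*(1/16102) = 491*(1/16102) = 491/16102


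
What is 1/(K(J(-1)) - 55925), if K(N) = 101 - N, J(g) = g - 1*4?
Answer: -1/55819 ≈ -1.7915e-5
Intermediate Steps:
J(g) = -4 + g (J(g) = g - 4 = -4 + g)
1/(K(J(-1)) - 55925) = 1/((101 - (-4 - 1)) - 55925) = 1/((101 - 1*(-5)) - 55925) = 1/((101 + 5) - 55925) = 1/(106 - 55925) = 1/(-55819) = -1/55819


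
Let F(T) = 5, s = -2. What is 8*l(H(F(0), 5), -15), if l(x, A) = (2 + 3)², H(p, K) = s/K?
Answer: 200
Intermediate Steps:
H(p, K) = -2/K
l(x, A) = 25 (l(x, A) = 5² = 25)
8*l(H(F(0), 5), -15) = 8*25 = 200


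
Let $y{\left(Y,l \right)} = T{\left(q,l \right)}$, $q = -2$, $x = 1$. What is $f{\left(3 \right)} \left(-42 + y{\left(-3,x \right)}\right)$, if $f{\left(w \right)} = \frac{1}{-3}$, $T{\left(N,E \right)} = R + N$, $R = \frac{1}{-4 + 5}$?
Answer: $\frac{43}{3} \approx 14.333$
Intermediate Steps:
$R = 1$ ($R = 1^{-1} = 1$)
$T{\left(N,E \right)} = 1 + N$
$y{\left(Y,l \right)} = -1$ ($y{\left(Y,l \right)} = 1 - 2 = -1$)
$f{\left(w \right)} = - \frac{1}{3}$
$f{\left(3 \right)} \left(-42 + y{\left(-3,x \right)}\right) = - \frac{-42 - 1}{3} = \left(- \frac{1}{3}\right) \left(-43\right) = \frac{43}{3}$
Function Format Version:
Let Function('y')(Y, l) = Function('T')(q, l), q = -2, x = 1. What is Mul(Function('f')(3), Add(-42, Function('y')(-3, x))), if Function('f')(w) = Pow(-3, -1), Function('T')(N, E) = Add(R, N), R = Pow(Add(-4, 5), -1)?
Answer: Rational(43, 3) ≈ 14.333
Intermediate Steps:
R = 1 (R = Pow(1, -1) = 1)
Function('T')(N, E) = Add(1, N)
Function('y')(Y, l) = -1 (Function('y')(Y, l) = Add(1, -2) = -1)
Function('f')(w) = Rational(-1, 3)
Mul(Function('f')(3), Add(-42, Function('y')(-3, x))) = Mul(Rational(-1, 3), Add(-42, -1)) = Mul(Rational(-1, 3), -43) = Rational(43, 3)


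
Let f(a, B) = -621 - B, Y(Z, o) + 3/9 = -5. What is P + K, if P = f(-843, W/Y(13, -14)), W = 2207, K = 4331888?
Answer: 69306893/16 ≈ 4.3317e+6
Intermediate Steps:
Y(Z, o) = -16/3 (Y(Z, o) = -⅓ - 5 = -16/3)
P = -3315/16 (P = -621 - 2207/(-16/3) = -621 - 2207*(-3)/16 = -621 - 1*(-6621/16) = -621 + 6621/16 = -3315/16 ≈ -207.19)
P + K = -3315/16 + 4331888 = 69306893/16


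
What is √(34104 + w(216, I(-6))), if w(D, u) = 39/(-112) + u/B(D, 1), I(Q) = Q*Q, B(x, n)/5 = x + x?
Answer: √6015887115/420 ≈ 184.67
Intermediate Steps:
B(x, n) = 10*x (B(x, n) = 5*(x + x) = 5*(2*x) = 10*x)
I(Q) = Q²
w(D, u) = -39/112 + u/(10*D) (w(D, u) = 39/(-112) + u/((10*D)) = 39*(-1/112) + u*(1/(10*D)) = -39/112 + u/(10*D))
√(34104 + w(216, I(-6))) = √(34104 + (-39/112 + (⅒)*(-6)²/216)) = √(34104 + (-39/112 + (⅒)*36*(1/216))) = √(34104 + (-39/112 + 1/60)) = √(34104 - 557/1680) = √(57294163/1680) = √6015887115/420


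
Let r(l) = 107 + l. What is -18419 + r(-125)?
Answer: -18437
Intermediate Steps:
-18419 + r(-125) = -18419 + (107 - 125) = -18419 - 18 = -18437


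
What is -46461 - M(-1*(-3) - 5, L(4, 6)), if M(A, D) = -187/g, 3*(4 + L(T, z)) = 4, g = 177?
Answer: -8223410/177 ≈ -46460.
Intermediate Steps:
L(T, z) = -8/3 (L(T, z) = -4 + (⅓)*4 = -4 + 4/3 = -8/3)
M(A, D) = -187/177
-46461 - M(-1*(-3) - 5, L(4, 6)) = -46461 - 1*(-187/177) = -46461 + 187/177 = -8223410/177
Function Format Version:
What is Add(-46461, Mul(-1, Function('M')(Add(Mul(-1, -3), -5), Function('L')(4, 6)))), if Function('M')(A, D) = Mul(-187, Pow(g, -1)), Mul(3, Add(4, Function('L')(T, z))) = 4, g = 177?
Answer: Rational(-8223410, 177) ≈ -46460.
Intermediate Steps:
Function('L')(T, z) = Rational(-8, 3) (Function('L')(T, z) = Add(-4, Mul(Rational(1, 3), 4)) = Add(-4, Rational(4, 3)) = Rational(-8, 3))
Function('M')(A, D) = Rational(-187, 177) (Function('M')(A, D) = Mul(-187, Pow(177, -1)) = Mul(-187, Rational(1, 177)) = Rational(-187, 177))
Add(-46461, Mul(-1, Function('M')(Add(Mul(-1, -3), -5), Function('L')(4, 6)))) = Add(-46461, Mul(-1, Rational(-187, 177))) = Add(-46461, Rational(187, 177)) = Rational(-8223410, 177)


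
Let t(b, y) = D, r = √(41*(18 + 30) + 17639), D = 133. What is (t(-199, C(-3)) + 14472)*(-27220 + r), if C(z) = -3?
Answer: -397548100 + 14605*√19607 ≈ -3.9550e+8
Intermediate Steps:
r = √19607 (r = √(41*48 + 17639) = √(1968 + 17639) = √19607 ≈ 140.02)
t(b, y) = 133
(t(-199, C(-3)) + 14472)*(-27220 + r) = (133 + 14472)*(-27220 + √19607) = 14605*(-27220 + √19607) = -397548100 + 14605*√19607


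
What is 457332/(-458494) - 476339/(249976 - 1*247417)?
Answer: -109784443027/586643073 ≈ -187.14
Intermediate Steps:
457332/(-458494) - 476339/(249976 - 1*247417) = 457332*(-1/458494) - 476339/(249976 - 247417) = -228666/229247 - 476339/2559 = -109784443027/586643073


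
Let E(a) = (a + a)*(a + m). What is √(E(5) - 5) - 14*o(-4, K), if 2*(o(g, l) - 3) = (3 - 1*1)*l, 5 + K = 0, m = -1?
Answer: 28 + √35 ≈ 33.916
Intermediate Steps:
K = -5 (K = -5 + 0 = -5)
o(g, l) = 3 + l (o(g, l) = 3 + ((3 - 1*1)*l)/2 = 3 + ((3 - 1)*l)/2 = 3 + (2*l)/2 = 3 + l)
E(a) = 2*a*(-1 + a) (E(a) = (a + a)*(a - 1) = (2*a)*(-1 + a) = 2*a*(-1 + a))
√(E(5) - 5) - 14*o(-4, K) = √(2*5*(-1 + 5) - 5) - 14*(3 - 5) = √(2*5*4 - 5) - 14*(-2) = √(40 - 5) + 28 = √35 + 28 = 28 + √35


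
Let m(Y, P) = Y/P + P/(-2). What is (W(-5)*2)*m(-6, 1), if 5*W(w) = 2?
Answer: -26/5 ≈ -5.2000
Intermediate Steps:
W(w) = ⅖ (W(w) = (⅕)*2 = ⅖)
m(Y, P) = -P/2 + Y/P (m(Y, P) = Y/P + P*(-½) = Y/P - P/2 = -P/2 + Y/P)
(W(-5)*2)*m(-6, 1) = ((⅖)*2)*(-½*1 - 6/1) = 4*(-½ - 6*1)/5 = 4*(-½ - 6)/5 = (⅘)*(-13/2) = -26/5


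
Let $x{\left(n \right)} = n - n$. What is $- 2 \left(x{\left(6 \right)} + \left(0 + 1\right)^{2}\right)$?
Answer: $-2$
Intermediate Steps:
$x{\left(n \right)} = 0$
$- 2 \left(x{\left(6 \right)} + \left(0 + 1\right)^{2}\right) = - 2 \left(0 + \left(0 + 1\right)^{2}\right) = - 2 \left(0 + 1^{2}\right) = - 2 \left(0 + 1\right) = \left(-2\right) 1 = -2$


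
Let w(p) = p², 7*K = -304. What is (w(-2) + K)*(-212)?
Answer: 58512/7 ≈ 8358.9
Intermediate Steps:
K = -304/7 (K = (⅐)*(-304) = -304/7 ≈ -43.429)
(w(-2) + K)*(-212) = ((-2)² - 304/7)*(-212) = (4 - 304/7)*(-212) = -276/7*(-212) = 58512/7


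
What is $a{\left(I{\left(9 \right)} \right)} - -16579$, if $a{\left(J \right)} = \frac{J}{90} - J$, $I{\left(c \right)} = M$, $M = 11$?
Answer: $\frac{1491131}{90} \approx 16568.0$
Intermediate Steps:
$I{\left(c \right)} = 11$
$a{\left(J \right)} = - \frac{89 J}{90}$ ($a{\left(J \right)} = J \frac{1}{90} - J = \frac{J}{90} - J = - \frac{89 J}{90}$)
$a{\left(I{\left(9 \right)} \right)} - -16579 = \left(- \frac{89}{90}\right) 11 - -16579 = - \frac{979}{90} + 16579 = \frac{1491131}{90}$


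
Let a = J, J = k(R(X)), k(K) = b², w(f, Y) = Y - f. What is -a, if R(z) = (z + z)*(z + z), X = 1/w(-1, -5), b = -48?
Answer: -2304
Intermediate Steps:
X = -¼ (X = 1/(-5 - 1*(-1)) = 1/(-5 + 1) = 1/(-4) = -¼ ≈ -0.25000)
R(z) = 4*z² (R(z) = (2*z)*(2*z) = 4*z²)
k(K) = 2304 (k(K) = (-48)² = 2304)
J = 2304
a = 2304
-a = -1*2304 = -2304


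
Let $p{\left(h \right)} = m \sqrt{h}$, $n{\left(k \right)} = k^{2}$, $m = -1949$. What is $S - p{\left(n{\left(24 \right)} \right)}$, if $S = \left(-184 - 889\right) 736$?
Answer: $-742952$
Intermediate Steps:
$p{\left(h \right)} = - 1949 \sqrt{h}$
$S = -789728$ ($S = \left(-1073\right) 736 = -789728$)
$S - p{\left(n{\left(24 \right)} \right)} = -789728 - - 1949 \sqrt{24^{2}} = -789728 - - 1949 \sqrt{576} = -789728 - \left(-1949\right) 24 = -789728 - -46776 = -789728 + 46776 = -742952$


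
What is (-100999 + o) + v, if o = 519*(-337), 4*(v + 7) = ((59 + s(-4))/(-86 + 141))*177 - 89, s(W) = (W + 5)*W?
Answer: -275887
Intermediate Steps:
s(W) = W*(5 + W) (s(W) = (5 + W)*W = W*(5 + W))
v = 15 (v = -7 + (((59 - 4*(5 - 4))/(-86 + 141))*177 - 89)/4 = -7 + (((59 - 4*1)/55)*177 - 89)/4 = -7 + (((59 - 4)*(1/55))*177 - 89)/4 = -7 + ((55*(1/55))*177 - 89)/4 = -7 + (1*177 - 89)/4 = -7 + (177 - 89)/4 = -7 + (¼)*88 = -7 + 22 = 15)
o = -174903
(-100999 + o) + v = (-100999 - 174903) + 15 = -275902 + 15 = -275887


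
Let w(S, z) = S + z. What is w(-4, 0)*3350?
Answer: -13400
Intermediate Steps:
w(-4, 0)*3350 = (-4 + 0)*3350 = -4*3350 = -13400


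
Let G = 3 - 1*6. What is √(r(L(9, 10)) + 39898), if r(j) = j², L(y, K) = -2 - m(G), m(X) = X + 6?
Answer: √39923 ≈ 199.81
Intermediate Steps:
G = -3 (G = 3 - 6 = -3)
m(X) = 6 + X
L(y, K) = -5 (L(y, K) = -2 - (6 - 3) = -2 - 1*3 = -2 - 3 = -5)
√(r(L(9, 10)) + 39898) = √((-5)² + 39898) = √(25 + 39898) = √39923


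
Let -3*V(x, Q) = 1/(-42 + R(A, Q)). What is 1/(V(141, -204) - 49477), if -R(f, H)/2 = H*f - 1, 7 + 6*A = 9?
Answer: -288/14249377 ≈ -2.0211e-5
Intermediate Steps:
A = ⅓ (A = -7/6 + (⅙)*9 = -7/6 + 3/2 = ⅓ ≈ 0.33333)
R(f, H) = 2 - 2*H*f (R(f, H) = -2*(H*f - 1) = -2*(-1 + H*f) = 2 - 2*H*f)
V(x, Q) = -1/(3*(-40 - 2*Q/3)) (V(x, Q) = -1/(3*(-42 + (2 - 2*Q*⅓))) = -1/(3*(-42 + (2 - 2*Q/3))) = -1/(3*(-40 - 2*Q/3)))
1/(V(141, -204) - 49477) = 1/(1/(2*(60 - 204)) - 49477) = 1/((½)/(-144) - 49477) = 1/((½)*(-1/144) - 49477) = 1/(-1/288 - 49477) = 1/(-14249377/288) = -288/14249377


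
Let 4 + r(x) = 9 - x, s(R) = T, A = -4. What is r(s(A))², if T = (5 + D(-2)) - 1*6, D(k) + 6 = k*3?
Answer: 324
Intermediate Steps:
D(k) = -6 + 3*k (D(k) = -6 + k*3 = -6 + 3*k)
T = -13 (T = (5 + (-6 + 3*(-2))) - 1*6 = (5 + (-6 - 6)) - 6 = (5 - 12) - 6 = -7 - 6 = -13)
s(R) = -13
r(x) = 5 - x (r(x) = -4 + (9 - x) = 5 - x)
r(s(A))² = (5 - 1*(-13))² = (5 + 13)² = 18² = 324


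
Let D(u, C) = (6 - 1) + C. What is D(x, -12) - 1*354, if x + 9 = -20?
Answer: -361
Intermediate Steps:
x = -29 (x = -9 - 20 = -29)
D(u, C) = 5 + C
D(x, -12) - 1*354 = (5 - 12) - 1*354 = -7 - 354 = -361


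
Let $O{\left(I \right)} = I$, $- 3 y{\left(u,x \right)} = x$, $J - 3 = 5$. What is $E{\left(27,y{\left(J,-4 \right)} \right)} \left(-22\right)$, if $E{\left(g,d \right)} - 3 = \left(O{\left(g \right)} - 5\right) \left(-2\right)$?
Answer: $902$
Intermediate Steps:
$J = 8$ ($J = 3 + 5 = 8$)
$y{\left(u,x \right)} = - \frac{x}{3}$
$E{\left(g,d \right)} = 13 - 2 g$ ($E{\left(g,d \right)} = 3 + \left(g - 5\right) \left(-2\right) = 3 + \left(-5 + g\right) \left(-2\right) = 3 - \left(-10 + 2 g\right) = 13 - 2 g$)
$E{\left(27,y{\left(J,-4 \right)} \right)} \left(-22\right) = \left(13 - 54\right) \left(-22\right) = \left(-41\right) \left(-22\right) = 902$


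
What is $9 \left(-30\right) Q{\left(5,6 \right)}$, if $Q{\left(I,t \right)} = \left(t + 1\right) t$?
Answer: $-11340$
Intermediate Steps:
$Q{\left(I,t \right)} = t \left(1 + t\right)$ ($Q{\left(I,t \right)} = \left(1 + t\right) t = t \left(1 + t\right)$)
$9 \left(-30\right) Q{\left(5,6 \right)} = 9 \left(-30\right) 6 \left(1 + 6\right) = - 270 \cdot 6 \cdot 7 = \left(-270\right) 42 = -11340$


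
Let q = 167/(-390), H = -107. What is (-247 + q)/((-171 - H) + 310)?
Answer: -96497/95940 ≈ -1.0058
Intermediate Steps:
q = -167/390 (q = 167*(-1/390) = -167/390 ≈ -0.42821)
(-247 + q)/((-171 - H) + 310) = (-247 - 167/390)/((-171 - 1*(-107)) + 310) = -96497/(390*((-171 + 107) + 310)) = -96497/(390*(-64 + 310)) = -96497/390/246 = -96497/390*1/246 = -96497/95940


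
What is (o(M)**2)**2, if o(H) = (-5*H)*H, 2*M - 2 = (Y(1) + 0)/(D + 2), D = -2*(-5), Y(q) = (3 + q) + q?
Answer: 312654008100625/110075314176 ≈ 2840.4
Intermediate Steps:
Y(q) = 3 + 2*q
D = 10
M = 29/24 (M = 1 + (((3 + 2*1) + 0)/(10 + 2))/2 = 1 + (((3 + 2) + 0)/12)/2 = 1 + ((5 + 0)*(1/12))/2 = 1 + (5*(1/12))/2 = 1 + (1/2)*(5/12) = 1 + 5/24 = 29/24 ≈ 1.2083)
o(H) = -5*H**2
(o(M)**2)**2 = ((-5*(29/24)**2)**2)**2 = ((-5*841/576)**2)**2 = ((-4205/576)**2)**2 = (17682025/331776)**2 = 312654008100625/110075314176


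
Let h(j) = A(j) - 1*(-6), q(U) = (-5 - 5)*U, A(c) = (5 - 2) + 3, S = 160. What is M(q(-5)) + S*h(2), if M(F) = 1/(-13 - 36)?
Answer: 94079/49 ≈ 1920.0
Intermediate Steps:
A(c) = 6 (A(c) = 3 + 3 = 6)
q(U) = -10*U
M(F) = -1/49 (M(F) = 1/(-49) = -1/49)
h(j) = 12 (h(j) = 6 - 1*(-6) = 6 + 6 = 12)
M(q(-5)) + S*h(2) = -1/49 + 160*12 = -1/49 + 1920 = 94079/49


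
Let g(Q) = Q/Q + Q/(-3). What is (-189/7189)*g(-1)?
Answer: -36/1027 ≈ -0.035054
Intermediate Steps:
g(Q) = 1 - Q/3 (g(Q) = 1 + Q*(-⅓) = 1 - Q/3)
(-189/7189)*g(-1) = (-189/7189)*(1 - ⅓*(-1)) = (-189*1/7189)*(1 + ⅓) = -27/1027*4/3 = -36/1027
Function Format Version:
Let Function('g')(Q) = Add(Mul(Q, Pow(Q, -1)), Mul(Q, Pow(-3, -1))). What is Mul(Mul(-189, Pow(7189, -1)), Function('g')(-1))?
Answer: Rational(-36, 1027) ≈ -0.035054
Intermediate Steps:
Function('g')(Q) = Add(1, Mul(Rational(-1, 3), Q)) (Function('g')(Q) = Add(1, Mul(Q, Rational(-1, 3))) = Add(1, Mul(Rational(-1, 3), Q)))
Mul(Mul(-189, Pow(7189, -1)), Function('g')(-1)) = Mul(Mul(-189, Pow(7189, -1)), Add(1, Mul(Rational(-1, 3), -1))) = Mul(Mul(-189, Rational(1, 7189)), Add(1, Rational(1, 3))) = Mul(Rational(-27, 1027), Rational(4, 3)) = Rational(-36, 1027)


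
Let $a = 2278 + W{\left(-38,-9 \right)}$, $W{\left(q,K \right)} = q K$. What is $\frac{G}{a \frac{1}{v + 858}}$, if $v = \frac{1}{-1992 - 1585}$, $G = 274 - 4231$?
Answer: $- \frac{2428858041}{1874348} \approx -1295.8$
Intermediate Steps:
$G = -3957$
$W{\left(q,K \right)} = K q$
$v = - \frac{1}{3577}$ ($v = \frac{1}{-3577} = - \frac{1}{3577} \approx -0.00027956$)
$a = 2620$ ($a = 2278 - -342 = 2278 + 342 = 2620$)
$\frac{G}{a \frac{1}{v + 858}} = - \frac{3957}{2620 \frac{1}{- \frac{1}{3577} + 858}} = - \frac{3957}{2620 \frac{1}{\frac{3069065}{3577}}} = - \frac{3957}{2620 \cdot \frac{3577}{3069065}} = - \frac{3957}{\frac{1874348}{613813}} = \left(-3957\right) \frac{613813}{1874348} = - \frac{2428858041}{1874348}$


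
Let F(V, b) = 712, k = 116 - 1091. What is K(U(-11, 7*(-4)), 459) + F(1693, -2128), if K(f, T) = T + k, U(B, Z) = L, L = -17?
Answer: 196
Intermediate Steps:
k = -975
U(B, Z) = -17
K(f, T) = -975 + T (K(f, T) = T - 975 = -975 + T)
K(U(-11, 7*(-4)), 459) + F(1693, -2128) = (-975 + 459) + 712 = -516 + 712 = 196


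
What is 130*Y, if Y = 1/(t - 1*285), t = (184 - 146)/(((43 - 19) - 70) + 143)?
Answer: -12610/27607 ≈ -0.45677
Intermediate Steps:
t = 38/97 (t = 38/((24 - 70) + 143) = 38/(-46 + 143) = 38/97 ≈ 0.39175)
Y = -97/27607 (Y = 1/(38/97 - 1*285) = 1/(38/97 - 285) = 1/(-27607/97) = -97/27607 ≈ -0.0035136)
130*Y = 130*(-97/27607) = -12610/27607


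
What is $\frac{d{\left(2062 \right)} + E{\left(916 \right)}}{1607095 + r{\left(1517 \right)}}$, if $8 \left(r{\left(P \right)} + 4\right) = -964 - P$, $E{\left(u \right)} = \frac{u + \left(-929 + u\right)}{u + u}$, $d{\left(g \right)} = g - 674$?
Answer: $\frac{2543719}{2943622563} \approx 0.00086415$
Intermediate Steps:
$d{\left(g \right)} = -674 + g$
$E{\left(u \right)} = \frac{-929 + 2 u}{2 u}$
$r{\left(P \right)} = - \frac{249}{2} - \frac{P}{8}$ ($r{\left(P \right)} = -4 + \frac{-964 - P}{8} = -4 - \left(\frac{241}{2} + \frac{P}{8}\right) = - \frac{249}{2} - \frac{P}{8}$)
$\frac{d{\left(2062 \right)} + E{\left(916 \right)}}{1607095 + r{\left(1517 \right)}} = \frac{\left(-674 + 2062\right) + \frac{- \frac{929}{2} + 916}{916}}{1607095 - \frac{2513}{8}} = \frac{1388 + \frac{1}{916} \cdot \frac{903}{2}}{1607095 - \frac{2513}{8}} = \frac{1388 + \frac{903}{1832}}{1607095 - \frac{2513}{8}} = \frac{2543719}{1832 \cdot \frac{12854247}{8}} = \frac{2543719}{1832} \cdot \frac{8}{12854247} = \frac{2543719}{2943622563}$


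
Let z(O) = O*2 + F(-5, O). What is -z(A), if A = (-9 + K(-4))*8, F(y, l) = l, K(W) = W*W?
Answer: -168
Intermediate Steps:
K(W) = W²
A = 56 (A = (-9 + (-4)²)*8 = (-9 + 16)*8 = 7*8 = 56)
z(O) = 3*O (z(O) = O*2 + O = 2*O + O = 3*O)
-z(A) = -3*56 = -1*168 = -168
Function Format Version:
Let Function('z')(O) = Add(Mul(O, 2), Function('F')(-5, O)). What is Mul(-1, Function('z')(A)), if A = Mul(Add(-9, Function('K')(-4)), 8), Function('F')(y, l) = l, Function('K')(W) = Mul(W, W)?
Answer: -168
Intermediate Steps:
Function('K')(W) = Pow(W, 2)
A = 56 (A = Mul(Add(-9, Pow(-4, 2)), 8) = Mul(Add(-9, 16), 8) = Mul(7, 8) = 56)
Function('z')(O) = Mul(3, O) (Function('z')(O) = Add(Mul(O, 2), O) = Add(Mul(2, O), O) = Mul(3, O))
Mul(-1, Function('z')(A)) = Mul(-1, Mul(3, 56)) = Mul(-1, 168) = -168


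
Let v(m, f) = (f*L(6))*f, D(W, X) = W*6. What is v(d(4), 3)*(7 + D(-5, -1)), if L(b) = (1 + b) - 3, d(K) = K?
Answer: -828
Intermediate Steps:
D(W, X) = 6*W
L(b) = -2 + b
v(m, f) = 4*f² (v(m, f) = (f*(-2 + 6))*f = (f*4)*f = (4*f)*f = 4*f²)
v(d(4), 3)*(7 + D(-5, -1)) = (4*3²)*(7 + 6*(-5)) = (4*9)*(7 - 30) = 36*(-23) = -828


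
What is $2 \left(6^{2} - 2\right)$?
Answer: $68$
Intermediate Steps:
$2 \left(6^{2} - 2\right) = 2 \left(36 - 2\right) = 2 \cdot 34 = 68$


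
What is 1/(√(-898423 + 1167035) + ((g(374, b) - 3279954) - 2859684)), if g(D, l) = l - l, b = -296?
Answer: -3069819/18847577251216 - √67153/18847577251216 ≈ -1.6289e-7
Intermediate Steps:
g(D, l) = 0
1/(√(-898423 + 1167035) + ((g(374, b) - 3279954) - 2859684)) = 1/(√(-898423 + 1167035) + ((0 - 3279954) - 2859684)) = 1/(√268612 + (-3279954 - 2859684)) = 1/(2*√67153 - 6139638) = 1/(-6139638 + 2*√67153)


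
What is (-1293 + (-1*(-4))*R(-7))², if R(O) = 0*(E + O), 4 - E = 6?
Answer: 1671849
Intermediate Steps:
E = -2 (E = 4 - 1*6 = 4 - 6 = -2)
R(O) = 0 (R(O) = 0*(-2 + O) = 0)
(-1293 + (-1*(-4))*R(-7))² = (-1293 - 1*(-4)*0)² = (-1293 + 4*0)² = (-1293 + 0)² = (-1293)² = 1671849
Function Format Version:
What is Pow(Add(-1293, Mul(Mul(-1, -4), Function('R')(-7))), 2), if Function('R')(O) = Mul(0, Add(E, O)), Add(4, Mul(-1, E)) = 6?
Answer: 1671849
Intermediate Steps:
E = -2 (E = Add(4, Mul(-1, 6)) = Add(4, -6) = -2)
Function('R')(O) = 0 (Function('R')(O) = Mul(0, Add(-2, O)) = 0)
Pow(Add(-1293, Mul(Mul(-1, -4), Function('R')(-7))), 2) = Pow(Add(-1293, Mul(Mul(-1, -4), 0)), 2) = Pow(Add(-1293, Mul(4, 0)), 2) = Pow(Add(-1293, 0), 2) = Pow(-1293, 2) = 1671849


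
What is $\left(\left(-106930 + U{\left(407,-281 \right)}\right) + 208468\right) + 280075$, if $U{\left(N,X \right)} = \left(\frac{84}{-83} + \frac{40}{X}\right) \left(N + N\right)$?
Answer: $\frac{8878443863}{23323} \approx 3.8067 \cdot 10^{5}$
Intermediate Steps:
$U{\left(N,X \right)} = 2 N \left(- \frac{84}{83} + \frac{40}{X}\right)$ ($U{\left(N,X \right)} = \left(84 \left(- \frac{1}{83}\right) + \frac{40}{X}\right) 2 N = \left(- \frac{84}{83} + \frac{40}{X}\right) 2 N = 2 N \left(- \frac{84}{83} + \frac{40}{X}\right)$)
$\left(\left(-106930 + U{\left(407,-281 \right)}\right) + 208468\right) + 280075 = \left(\left(-106930 + \left(\left(- \frac{168}{83}\right) 407 + 80 \cdot 407 \frac{1}{-281}\right)\right) + 208468\right) + 280075 = \left(\left(-106930 - \left(\frac{68376}{83} - - \frac{32560}{281}\right)\right) + 208468\right) + 280075 = \left(\left(-106930 - \frac{21916136}{23323}\right) + 208468\right) + 280075 = \left(- \frac{2515844526}{23323} + 208468\right) + 280075 = \frac{2346254638}{23323} + 280075 = \frac{8878443863}{23323}$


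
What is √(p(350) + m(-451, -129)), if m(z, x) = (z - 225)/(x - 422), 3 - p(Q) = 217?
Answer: 73*I*√12122/551 ≈ 14.587*I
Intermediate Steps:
p(Q) = -214 (p(Q) = 3 - 1*217 = 3 - 217 = -214)
m(z, x) = (-225 + z)/(-422 + x)
√(p(350) + m(-451, -129)) = √(-214 + (-225 - 451)/(-422 - 129)) = √(-214 - 676/(-551)) = √(-214 - 1/551*(-676)) = √(-214 + 676/551) = √(-117238/551) = 73*I*√12122/551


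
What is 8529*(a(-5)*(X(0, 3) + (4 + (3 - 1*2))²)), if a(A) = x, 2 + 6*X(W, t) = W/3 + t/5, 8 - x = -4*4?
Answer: 25348188/5 ≈ 5.0696e+6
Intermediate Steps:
x = 24 (x = 8 - (-4)*4 = 8 - 1*(-16) = 8 + 16 = 24)
X(W, t) = -⅓ + W/18 + t/30 (X(W, t) = -⅓ + (W/3 + t/5)/6 = -⅓ + (W/18 + t/30) = -⅓ + W/18 + t/30)
a(A) = 24
8529*(a(-5)*(X(0, 3) + (4 + (3 - 1*2))²)) = 8529*(24*((-⅓ + (1/18)*0 + (1/30)*3) + (4 + (3 - 1*2))²)) = 8529*(24*((-⅓ + 0 + ⅒) + (4 + (3 - 2))²)) = 8529*(24*(-7/30 + (4 + 1)²)) = 8529*(24*(-7/30 + 5²)) = 8529*(24*(-7/30 + 25)) = 8529*(24*(743/30)) = 8529*(2972/5) = 25348188/5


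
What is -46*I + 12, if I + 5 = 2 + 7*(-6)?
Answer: 2082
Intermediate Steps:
I = -45 (I = -5 + (2 + 7*(-6)) = -5 + (2 - 42) = -5 - 40 = -45)
-46*I + 12 = -46*(-45) + 12 = 2070 + 12 = 2082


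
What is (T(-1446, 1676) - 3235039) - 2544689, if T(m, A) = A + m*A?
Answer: -8201548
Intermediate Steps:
T(m, A) = A + A*m
(T(-1446, 1676) - 3235039) - 2544689 = (1676*(1 - 1446) - 3235039) - 2544689 = (1676*(-1445) - 3235039) - 2544689 = (-2421820 - 3235039) - 2544689 = -5656859 - 2544689 = -8201548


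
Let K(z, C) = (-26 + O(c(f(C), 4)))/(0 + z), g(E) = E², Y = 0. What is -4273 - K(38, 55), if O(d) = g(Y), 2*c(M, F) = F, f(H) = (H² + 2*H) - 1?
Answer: -81174/19 ≈ -4272.3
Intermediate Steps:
f(H) = -1 + H² + 2*H
c(M, F) = F/2
O(d) = 0 (O(d) = 0² = 0)
K(z, C) = -26/z (K(z, C) = (-26 + 0)/(0 + z) = -26/z)
-4273 - K(38, 55) = -4273 - (-26)/38 = -4273 - 1*(-13/19) = -4273 + 13/19 = -81174/19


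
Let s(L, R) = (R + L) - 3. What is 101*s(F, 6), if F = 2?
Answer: 505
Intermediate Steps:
s(L, R) = -3 + L + R (s(L, R) = (L + R) - 3 = -3 + L + R)
101*s(F, 6) = 101*(-3 + 2 + 6) = 101*5 = 505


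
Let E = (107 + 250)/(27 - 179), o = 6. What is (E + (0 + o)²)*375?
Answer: 1918125/152 ≈ 12619.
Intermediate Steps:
E = -357/152 (E = 357/(-152) = 357*(-1/152) = -357/152 ≈ -2.3487)
(E + (0 + o)²)*375 = (-357/152 + (0 + 6)²)*375 = (-357/152 + 6²)*375 = (-357/152 + 36)*375 = (5115/152)*375 = 1918125/152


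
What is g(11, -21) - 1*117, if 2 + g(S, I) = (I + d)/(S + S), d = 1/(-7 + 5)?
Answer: -5279/44 ≈ -119.98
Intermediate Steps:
d = -½ (d = 1/(-2) = -½ ≈ -0.50000)
g(S, I) = -2 + (-½ + I)/(2*S) (g(S, I) = -2 + (I - ½)/(S + S) = -2 + (-½ + I)/((2*S)) = -2 + (-½ + I)*(1/(2*S)) = -2 + (-½ + I)/(2*S))
g(11, -21) - 1*117 = (¼)*(-1 - 8*11 + 2*(-21))/11 - 1*117 = (¼)*(1/11)*(-1 - 88 - 42) - 117 = (¼)*(1/11)*(-131) - 117 = -131/44 - 117 = -5279/44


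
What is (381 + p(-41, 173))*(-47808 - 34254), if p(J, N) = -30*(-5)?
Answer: -43574922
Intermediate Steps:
p(J, N) = 150
(381 + p(-41, 173))*(-47808 - 34254) = (381 + 150)*(-47808 - 34254) = 531*(-82062) = -43574922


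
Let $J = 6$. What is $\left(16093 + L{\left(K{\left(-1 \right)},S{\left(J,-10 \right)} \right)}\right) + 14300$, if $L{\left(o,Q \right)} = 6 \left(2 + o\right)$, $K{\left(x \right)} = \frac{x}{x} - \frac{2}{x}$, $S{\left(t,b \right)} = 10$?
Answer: $30423$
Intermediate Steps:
$K{\left(x \right)} = 1 - \frac{2}{x}$
$L{\left(o,Q \right)} = 12 + 6 o$
$\left(16093 + L{\left(K{\left(-1 \right)},S{\left(J,-10 \right)} \right)}\right) + 14300 = \left(16093 + \left(12 + 6 \frac{-2 - 1}{-1}\right)\right) + 14300 = \left(16093 + \left(12 + 6 \left(\left(-1\right) \left(-3\right)\right)\right)\right) + 14300 = \left(16093 + \left(12 + 6 \cdot 3\right)\right) + 14300 = \left(16093 + \left(12 + 18\right)\right) + 14300 = \left(16093 + 30\right) + 14300 = 16123 + 14300 = 30423$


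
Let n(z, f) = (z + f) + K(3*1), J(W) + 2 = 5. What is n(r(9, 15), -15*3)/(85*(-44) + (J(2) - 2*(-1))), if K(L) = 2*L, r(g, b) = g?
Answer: 2/249 ≈ 0.0080321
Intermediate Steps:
J(W) = 3 (J(W) = -2 + 5 = 3)
n(z, f) = 6 + f + z (n(z, f) = (z + f) + 2*(3*1) = (f + z) + 2*3 = (f + z) + 6 = 6 + f + z)
n(r(9, 15), -15*3)/(85*(-44) + (J(2) - 2*(-1))) = (6 - 15*3 + 9)/(85*(-44) + (3 - 2*(-1))) = (6 - 45 + 9)/(-3740 + (3 + 2)) = -30/(-3740 + 5) = -30/(-3735) = -30*(-1/3735) = 2/249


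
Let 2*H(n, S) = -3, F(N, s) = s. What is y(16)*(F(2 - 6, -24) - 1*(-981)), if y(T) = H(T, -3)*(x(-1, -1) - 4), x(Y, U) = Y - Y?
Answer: 5742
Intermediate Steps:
H(n, S) = -3/2 (H(n, S) = (½)*(-3) = -3/2)
x(Y, U) = 0
y(T) = 6 (y(T) = -3*(0 - 4)/2 = -3/2*(-4) = 6)
y(16)*(F(2 - 6, -24) - 1*(-981)) = 6*(-24 - 1*(-981)) = 6*(-24 + 981) = 6*957 = 5742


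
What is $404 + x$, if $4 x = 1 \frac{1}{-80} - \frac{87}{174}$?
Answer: $\frac{129239}{320} \approx 403.87$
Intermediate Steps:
$x = - \frac{41}{320}$ ($x = \frac{1 \frac{1}{-80} - \frac{87}{174}}{4} = \frac{1 \left(- \frac{1}{80}\right) - \frac{1}{2}}{4} = \frac{- \frac{1}{80} - \frac{1}{2}}{4} = \frac{1}{4} \left(- \frac{41}{80}\right) = - \frac{41}{320} \approx -0.12812$)
$404 + x = 404 - \frac{41}{320} = \frac{129239}{320}$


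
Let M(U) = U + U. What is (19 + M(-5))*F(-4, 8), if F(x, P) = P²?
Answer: 576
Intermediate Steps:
M(U) = 2*U
(19 + M(-5))*F(-4, 8) = (19 + 2*(-5))*8² = (19 - 10)*64 = 9*64 = 576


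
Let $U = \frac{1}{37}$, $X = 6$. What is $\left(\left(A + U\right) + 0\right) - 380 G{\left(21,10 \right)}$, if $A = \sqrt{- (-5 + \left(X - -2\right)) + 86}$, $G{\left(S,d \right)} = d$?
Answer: $- \frac{140599}{37} + \sqrt{83} \approx -3790.9$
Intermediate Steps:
$U = \frac{1}{37} \approx 0.027027$
$A = \sqrt{83}$ ($A = \sqrt{- (-5 + \left(6 - -2\right)) + 86} = \sqrt{- (-5 + \left(6 + 2\right)) + 86} = \sqrt{- (-5 + 8) + 86} = \sqrt{\left(-1\right) 3 + 86} = \sqrt{-3 + 86} = \sqrt{83} \approx 9.1104$)
$\left(\left(A + U\right) + 0\right) - 380 G{\left(21,10 \right)} = \left(\left(\sqrt{83} + \frac{1}{37}\right) + 0\right) - 3800 = \left(\left(\frac{1}{37} + \sqrt{83}\right) + 0\right) - 3800 = \left(\frac{1}{37} + \sqrt{83}\right) - 3800 = - \frac{140599}{37} + \sqrt{83}$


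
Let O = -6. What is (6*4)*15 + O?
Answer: 354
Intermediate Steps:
(6*4)*15 + O = (6*4)*15 - 6 = 24*15 - 6 = 360 - 6 = 354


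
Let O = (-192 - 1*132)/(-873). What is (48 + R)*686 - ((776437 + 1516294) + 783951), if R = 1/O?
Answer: -54754301/18 ≈ -3.0419e+6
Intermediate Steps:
O = 36/97 (O = (-192 - 132)*(-1/873) = -324*(-1/873) = 36/97 ≈ 0.37113)
R = 97/36 (R = 1/(36/97) = 97/36 ≈ 2.6944)
(48 + R)*686 - ((776437 + 1516294) + 783951) = (48 + 97/36)*686 - ((776437 + 1516294) + 783951) = (1825/36)*686 - (2292731 + 783951) = 625975/18 - 1*3076682 = 625975/18 - 3076682 = -54754301/18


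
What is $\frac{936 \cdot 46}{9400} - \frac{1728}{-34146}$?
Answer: $\frac{10322454}{2228975} \approx 4.631$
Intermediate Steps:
$\frac{936 \cdot 46}{9400} - \frac{1728}{-34146} = 43056 \cdot \frac{1}{9400} - - \frac{96}{1897} = \frac{5382}{1175} + \frac{96}{1897} = \frac{10322454}{2228975}$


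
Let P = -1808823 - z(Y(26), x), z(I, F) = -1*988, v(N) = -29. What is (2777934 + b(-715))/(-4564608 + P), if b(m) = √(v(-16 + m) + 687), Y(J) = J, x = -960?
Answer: -2777934/6372443 - √658/6372443 ≈ -0.43593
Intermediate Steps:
z(I, F) = -988
b(m) = √658 (b(m) = √(-29 + 687) = √658)
P = -1807835 (P = -1808823 - 1*(-988) = -1808823 + 988 = -1807835)
(2777934 + b(-715))/(-4564608 + P) = (2777934 + √658)/(-4564608 - 1807835) = (2777934 + √658)/(-6372443) = (2777934 + √658)*(-1/6372443) = -2777934/6372443 - √658/6372443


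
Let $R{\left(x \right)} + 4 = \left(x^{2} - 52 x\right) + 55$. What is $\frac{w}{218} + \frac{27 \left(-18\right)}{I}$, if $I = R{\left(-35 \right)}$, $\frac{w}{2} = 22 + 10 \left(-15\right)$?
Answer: $- \frac{24959}{18748} \approx -1.3313$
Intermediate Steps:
$R{\left(x \right)} = 51 + x^{2} - 52 x$ ($R{\left(x \right)} = -4 + \left(\left(x^{2} - 52 x\right) + 55\right) = -4 + \left(55 + x^{2} - 52 x\right) = 51 + x^{2} - 52 x$)
$w = -256$ ($w = 2 \left(22 + 10 \left(-15\right)\right) = 2 \left(22 - 150\right) = 2 \left(-128\right) = -256$)
$I = 3096$ ($I = 51 + \left(-35\right)^{2} - -1820 = 51 + 1225 + 1820 = 3096$)
$\frac{w}{218} + \frac{27 \left(-18\right)}{I} = - \frac{256}{218} + \frac{27 \left(-18\right)}{3096} = \left(-256\right) \frac{1}{218} - \frac{27}{172} = - \frac{128}{109} - \frac{27}{172} = - \frac{24959}{18748}$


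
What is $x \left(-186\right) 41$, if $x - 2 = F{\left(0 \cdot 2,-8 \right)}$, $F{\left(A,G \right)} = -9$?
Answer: $53382$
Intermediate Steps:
$x = -7$ ($x = 2 - 9 = -7$)
$x \left(-186\right) 41 = \left(-7\right) \left(-186\right) 41 = 1302 \cdot 41 = 53382$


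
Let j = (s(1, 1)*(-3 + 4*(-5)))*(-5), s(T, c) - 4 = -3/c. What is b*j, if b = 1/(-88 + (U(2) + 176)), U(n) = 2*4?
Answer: 115/96 ≈ 1.1979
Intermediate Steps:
s(T, c) = 4 - 3/c
U(n) = 8
b = 1/96 (b = 1/(-88 + (8 + 176)) = 1/(-88 + 184) = 1/96 ≈ 0.010417)
j = 115 (j = ((4 - 3/1)*(-3 + 4*(-5)))*(-5) = ((4 - 3*1)*(-3 - 20))*(-5) = ((4 - 3)*(-23))*(-5) = (1*(-23))*(-5) = -23*(-5) = 115)
b*j = (1/96)*115 = 115/96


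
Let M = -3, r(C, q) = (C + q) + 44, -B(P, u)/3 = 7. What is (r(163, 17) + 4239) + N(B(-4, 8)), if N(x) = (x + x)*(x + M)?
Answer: 5471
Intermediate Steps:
B(P, u) = -21 (B(P, u) = -3*7 = -21)
r(C, q) = 44 + C + q
N(x) = 2*x*(-3 + x) (N(x) = (x + x)*(x - 3) = (2*x)*(-3 + x) = 2*x*(-3 + x))
(r(163, 17) + 4239) + N(B(-4, 8)) = ((44 + 163 + 17) + 4239) + 2*(-21)*(-3 - 21) = (224 + 4239) + 2*(-21)*(-24) = 4463 + 1008 = 5471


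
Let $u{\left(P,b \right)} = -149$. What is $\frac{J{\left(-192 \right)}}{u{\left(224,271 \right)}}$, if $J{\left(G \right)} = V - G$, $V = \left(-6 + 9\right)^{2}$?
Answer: $- \frac{201}{149} \approx -1.349$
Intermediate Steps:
$V = 9$ ($V = 3^{2} = 9$)
$J{\left(G \right)} = 9 - G$
$\frac{J{\left(-192 \right)}}{u{\left(224,271 \right)}} = \frac{9 - -192}{-149} = \left(9 + 192\right) \left(- \frac{1}{149}\right) = 201 \left(- \frac{1}{149}\right) = - \frac{201}{149}$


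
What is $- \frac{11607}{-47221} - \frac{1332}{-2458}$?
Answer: $\frac{45714189}{58034609} \approx 0.78771$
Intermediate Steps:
$- \frac{11607}{-47221} - \frac{1332}{-2458} = \left(-11607\right) \left(- \frac{1}{47221}\right) - - \frac{666}{1229} = \frac{11607}{47221} + \frac{666}{1229} = \frac{45714189}{58034609}$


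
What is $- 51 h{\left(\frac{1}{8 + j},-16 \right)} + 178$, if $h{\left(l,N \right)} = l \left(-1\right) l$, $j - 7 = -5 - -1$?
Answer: $\frac{21589}{121} \approx 178.42$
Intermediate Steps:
$j = 3$ ($j = 7 - 4 = 3$)
$h{\left(l,N \right)} = - l^{2}$ ($h{\left(l,N \right)} = - l l = - l^{2}$)
$- 51 h{\left(\frac{1}{8 + j},-16 \right)} + 178 = - 51 \left(- \left(\frac{1}{8 + 3}\right)^{2}\right) + 178 = - 51 \left(- \left(\frac{1}{11}\right)^{2}\right) + 178 = - 51 \left(- \frac{1}{121}\right) + 178 = - 51 \left(\left(-1\right) \frac{1}{121}\right) + 178 = \left(-51\right) \left(- \frac{1}{121}\right) + 178 = \frac{51}{121} + 178 = \frac{21589}{121}$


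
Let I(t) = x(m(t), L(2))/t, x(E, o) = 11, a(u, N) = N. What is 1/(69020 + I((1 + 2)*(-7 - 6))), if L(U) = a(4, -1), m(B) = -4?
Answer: 39/2691769 ≈ 1.4489e-5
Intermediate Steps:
L(U) = -1
I(t) = 11/t
1/(69020 + I((1 + 2)*(-7 - 6))) = 1/(69020 + 11/(((1 + 2)*(-7 - 6)))) = 1/(69020 + 11/((3*(-13)))) = 1/(69020 + 11/(-39)) = 1/(69020 + 11*(-1/39)) = 1/(69020 - 11/39) = 1/(2691769/39) = 39/2691769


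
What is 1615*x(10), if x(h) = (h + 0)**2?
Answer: 161500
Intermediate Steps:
x(h) = h**2
1615*x(10) = 1615*10**2 = 1615*100 = 161500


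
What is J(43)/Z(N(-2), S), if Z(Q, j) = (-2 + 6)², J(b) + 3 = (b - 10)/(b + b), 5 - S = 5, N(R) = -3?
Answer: -225/1376 ≈ -0.16352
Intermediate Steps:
S = 0 (S = 5 - 1*5 = 5 - 5 = 0)
J(b) = -3 + (-10 + b)/(2*b) (J(b) = -3 + (b - 10)/(b + b) = -3 + (-10 + b)/((2*b)) = -3 + (-10 + b)*(1/(2*b)) = -3 + (-10 + b)/(2*b))
Z(Q, j) = 16 (Z(Q, j) = 4² = 16)
J(43)/Z(N(-2), S) = (-5/2 - 5/43)/16 = (-5/2 - 5*1/43)*(1/16) = (-5/2 - 5/43)*(1/16) = -225/86*1/16 = -225/1376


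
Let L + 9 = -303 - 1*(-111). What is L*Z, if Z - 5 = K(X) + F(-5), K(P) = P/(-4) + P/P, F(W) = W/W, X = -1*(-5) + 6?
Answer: -3417/4 ≈ -854.25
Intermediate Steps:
X = 11 (X = 5 + 6 = 11)
F(W) = 1
K(P) = 1 - P/4 (K(P) = P*(-¼) + 1 = -P/4 + 1 = 1 - P/4)
Z = 17/4 (Z = 5 + ((1 - ¼*11) + 1) = 5 + ((1 - 11/4) + 1) = 5 + (-7/4 + 1) = 5 - ¾ = 17/4 ≈ 4.2500)
L = -201 (L = -9 + (-303 - 1*(-111)) = -9 + (-303 + 111) = -9 - 192 = -201)
L*Z = -201*17/4 = -3417/4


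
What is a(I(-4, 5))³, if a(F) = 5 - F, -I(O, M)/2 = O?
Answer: -27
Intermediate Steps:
I(O, M) = -2*O
a(I(-4, 5))³ = (5 - (-2)*(-4))³ = (5 - 1*8)³ = (5 - 8)³ = (-3)³ = -27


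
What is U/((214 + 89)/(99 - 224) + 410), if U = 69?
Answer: 8625/50947 ≈ 0.16929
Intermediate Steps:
U/((214 + 89)/(99 - 224) + 410) = 69/((214 + 89)/(99 - 224) + 410) = 69/(303/(-125) + 410) = 69/(303*(-1/125) + 410) = 69/(-303/125 + 410) = 69/(50947/125) = (125/50947)*69 = 8625/50947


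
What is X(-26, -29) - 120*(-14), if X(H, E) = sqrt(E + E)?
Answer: 1680 + I*sqrt(58) ≈ 1680.0 + 7.6158*I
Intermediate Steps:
X(H, E) = sqrt(2)*sqrt(E) (X(H, E) = sqrt(2*E) = sqrt(2)*sqrt(E))
X(-26, -29) - 120*(-14) = sqrt(2)*sqrt(-29) - 120*(-14) = sqrt(2)*(I*sqrt(29)) - 1*(-1680) = I*sqrt(58) + 1680 = 1680 + I*sqrt(58)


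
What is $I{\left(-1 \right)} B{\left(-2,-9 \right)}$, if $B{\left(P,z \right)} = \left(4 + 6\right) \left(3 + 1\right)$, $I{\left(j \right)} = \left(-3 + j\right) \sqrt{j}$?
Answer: $- 160 i \approx - 160.0 i$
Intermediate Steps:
$I{\left(j \right)} = \sqrt{j} \left(-3 + j\right)$
$B{\left(P,z \right)} = 40$ ($B{\left(P,z \right)} = 10 \cdot 4 = 40$)
$I{\left(-1 \right)} B{\left(-2,-9 \right)} = \sqrt{-1} \left(-3 - 1\right) 40 = i \left(-4\right) 40 = - 4 i 40 = - 160 i$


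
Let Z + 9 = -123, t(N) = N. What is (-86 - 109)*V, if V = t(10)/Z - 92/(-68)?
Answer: -93145/374 ≈ -249.05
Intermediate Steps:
Z = -132 (Z = -9 - 123 = -132)
V = 1433/1122 (V = 10/(-132) - 92/(-68) = 10*(-1/132) - 92*(-1/68) = -5/66 + 23/17 = 1433/1122 ≈ 1.2772)
(-86 - 109)*V = (-86 - 109)*(1433/1122) = -195*1433/1122 = -93145/374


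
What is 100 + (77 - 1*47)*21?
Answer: 730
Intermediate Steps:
100 + (77 - 1*47)*21 = 100 + (77 - 47)*21 = 100 + 30*21 = 100 + 630 = 730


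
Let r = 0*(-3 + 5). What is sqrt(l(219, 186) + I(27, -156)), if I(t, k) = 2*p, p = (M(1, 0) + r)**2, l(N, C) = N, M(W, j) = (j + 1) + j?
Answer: sqrt(221) ≈ 14.866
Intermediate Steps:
M(W, j) = 1 + 2*j (M(W, j) = (1 + j) + j = 1 + 2*j)
r = 0 (r = 0*2 = 0)
p = 1 (p = ((1 + 2*0) + 0)**2 = ((1 + 0) + 0)**2 = (1 + 0)**2 = 1**2 = 1)
I(t, k) = 2 (I(t, k) = 2*1 = 2)
sqrt(l(219, 186) + I(27, -156)) = sqrt(219 + 2) = sqrt(221)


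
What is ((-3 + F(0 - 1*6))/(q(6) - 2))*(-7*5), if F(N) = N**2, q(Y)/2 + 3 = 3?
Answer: 1155/2 ≈ 577.50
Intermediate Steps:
q(Y) = 0 (q(Y) = -6 + 2*3 = -6 + 6 = 0)
((-3 + F(0 - 1*6))/(q(6) - 2))*(-7*5) = ((-3 + (0 - 1*6)**2)/(0 - 2))*(-7*5) = ((-3 + (0 - 6)**2)/(-2))*(-35) = ((-3 + (-6)**2)*(-1/2))*(-35) = ((-3 + 36)*(-1/2))*(-35) = (33*(-1/2))*(-35) = -33/2*(-35) = 1155/2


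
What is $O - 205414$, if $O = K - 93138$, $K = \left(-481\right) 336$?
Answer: $-460168$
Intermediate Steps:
$K = -161616$
$O = -254754$ ($O = -161616 - 93138 = -254754$)
$O - 205414 = -254754 - 205414 = -460168$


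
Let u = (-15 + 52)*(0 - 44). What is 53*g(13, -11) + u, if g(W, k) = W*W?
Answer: 7329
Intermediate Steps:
g(W, k) = W²
u = -1628 (u = 37*(-44) = -1628)
53*g(13, -11) + u = 53*13² - 1628 = 53*169 - 1628 = 8957 - 1628 = 7329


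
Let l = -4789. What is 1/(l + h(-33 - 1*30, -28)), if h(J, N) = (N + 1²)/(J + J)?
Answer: -14/67043 ≈ -0.00020882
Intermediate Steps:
h(J, N) = (1 + N)/(2*J) (h(J, N) = (N + 1)/((2*J)) = (1 + N)*(1/(2*J)) = (1 + N)/(2*J))
1/(l + h(-33 - 1*30, -28)) = 1/(-4789 + (1 - 28)/(2*(-33 - 1*30))) = 1/(-4789 + (½)*(-27)/(-33 - 30)) = 1/(-4789 + (½)*(-27)/(-63)) = 1/(-4789 + (½)*(-1/63)*(-27)) = 1/(-4789 + 3/14) = 1/(-67043/14) = -14/67043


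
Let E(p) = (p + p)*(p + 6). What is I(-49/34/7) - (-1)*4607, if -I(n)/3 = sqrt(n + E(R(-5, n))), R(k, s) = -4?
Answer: 4607 - 3*I*sqrt(18734)/34 ≈ 4607.0 - 12.077*I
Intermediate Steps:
E(p) = 2*p*(6 + p) (E(p) = (2*p)*(6 + p) = 2*p*(6 + p))
I(n) = -3*sqrt(-16 + n) (I(n) = -3*sqrt(n + 2*(-4)*(6 - 4)) = -3*sqrt(n + 2*(-4)*2) = -3*sqrt(n - 16) = -3*sqrt(-16 + n))
I(-49/34/7) - (-1)*4607 = -3*sqrt(-16 - 49/34/7) - (-1)*4607 = -3*sqrt(-16 - 49*1/34*(1/7)) - 1*(-4607) = -3*sqrt(-16 - 49/34*1/7) + 4607 = -3*sqrt(-16 - 7/34) + 4607 = -3*I*sqrt(18734)/34 + 4607 = 4607 - 3*I*sqrt(18734)/34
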